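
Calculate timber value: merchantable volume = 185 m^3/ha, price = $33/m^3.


Value = 185 * 33 = $6105/ha

$6105/ha


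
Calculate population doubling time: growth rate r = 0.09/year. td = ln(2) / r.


td = ln(2) / 0.09 = 0.693147 / 0.09 = 7.70163 ≈ 7.7 years

7.7 years


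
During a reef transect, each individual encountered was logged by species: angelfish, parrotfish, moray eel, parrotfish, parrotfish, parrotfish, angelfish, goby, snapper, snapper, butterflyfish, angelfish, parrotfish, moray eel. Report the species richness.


Total individuals logged = 14
Distinct species (count of individuals): angelfish (3), parrotfish (5), moray eel (2), goby (1), snapper (2), butterflyfish (1)
Species richness = number of distinct species = 6

6


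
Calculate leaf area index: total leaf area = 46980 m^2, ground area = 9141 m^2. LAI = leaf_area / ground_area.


LAI = 46980 / 9141 = 5.1395 ≈ 5.14

5.14


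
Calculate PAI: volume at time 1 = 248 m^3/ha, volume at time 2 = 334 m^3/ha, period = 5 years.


PAI = (V2 - V1) / period = (334 - 248) / 5 = 86 / 5 = 17.20 m^3/ha/yr

17.20 m^3/ha/yr


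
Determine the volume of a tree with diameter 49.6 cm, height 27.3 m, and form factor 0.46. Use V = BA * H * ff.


(D/200)^2 = (49.6/200)^2 = 0.248^2 = 0.061504
BA = 3.141593 * 0.061504 = 0.193221 m^2
V = 0.193221 * 27.3 * 0.46 = 2.42647 ≈ 2.426 m^3

2.426 m^3


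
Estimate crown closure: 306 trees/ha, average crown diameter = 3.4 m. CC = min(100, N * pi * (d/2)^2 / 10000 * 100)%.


(d/2)^2 = (3.4/2)^2 = 1.7^2 = 2.89
Crown area = 3.141593 * 2.89 = 9.07920 m^2
N * area / 10000 * 100 = 306 * 9.07920 / 10000 * 100 = 27.7824
CC = min(100, 27.7824) = 27.7824 ≈ 27.8%

27.8%


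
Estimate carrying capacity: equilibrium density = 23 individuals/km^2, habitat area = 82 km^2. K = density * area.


K = 23 * 82 = 1886 individuals

1886 individuals


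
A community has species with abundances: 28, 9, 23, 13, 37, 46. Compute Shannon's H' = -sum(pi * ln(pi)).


Total N = 28 + 9 + 23 + 13 + 37 + 46 = 156
Per-species terms:
  p = 28/156 = 0.179487; ln(p) = -1.717652; p*ln(p) = 0.179487 * (-1.717652) = -0.308296
  p = 9/156 = 0.057692; ln(p) = -2.852637; p*ln(p) = 0.057692 * (-2.852637) = -0.164574
  p = 23/156 = 0.147436; ln(p) = -1.914361; p*ln(p) = 0.147436 * (-1.914361) = -0.282246
  p = 13/156 = 0.083333; ln(p) = -2.484911; p*ln(p) = 0.083333 * (-2.484911) = -0.207075
  p = 37/156 = 0.237179; ln(p) = -1.438940; p*ln(p) = 0.237179 * (-1.438940) = -0.341286
  p = 46/156 = 0.294872; ln(p) = -1.221214; p*ln(p) = 0.294872 * (-1.221214) = -0.360102
sum(p*ln(p)) = (-0.308296) + (-0.164574) + (-0.282246) + (-0.207075) + (-0.341286) + (-0.360102) = -1.663579
H' = -(-1.663579) = 1.663579 ≈ 1.6636

1.6636


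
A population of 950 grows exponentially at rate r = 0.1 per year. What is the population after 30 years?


r*t = 0.1 * 30 = 3
exp(3) = 20.0855
N = 950 * 20.0855 = 19081.2 ≈ 19081

19081


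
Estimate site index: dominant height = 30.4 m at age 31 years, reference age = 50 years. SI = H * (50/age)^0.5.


50/31 = 1.61290
(1.61290)^0.5 = 1.27000
SI = 30.4 * 1.27000 = 38.6080 ≈ 38.6 m

38.6 m


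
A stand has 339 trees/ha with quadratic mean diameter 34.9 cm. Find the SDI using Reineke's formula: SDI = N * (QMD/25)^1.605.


QMD/25 = 34.9/25 = 1.396
(1.396)^1.605 = exp(1.605 * ln(1.396)) = exp(1.605 * 0.333611) = exp(0.535446) = 1.70821
SDI = 339 * 1.70821 = 579.083 ≈ 579

579


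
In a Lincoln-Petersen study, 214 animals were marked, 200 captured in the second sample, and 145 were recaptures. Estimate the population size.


N = M * C / R = 214 * 200 / 145 = 42800 / 145 = 295.17 ≈ 295

295 individuals


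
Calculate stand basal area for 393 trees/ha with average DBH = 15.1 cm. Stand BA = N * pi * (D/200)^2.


(D/200)^2 = (15.1/200)^2 = 0.0755^2 = 0.00570025
Individual BA = 3.141593 * 0.00570025 = 0.0179079 m^2
Stand BA = 393 * 0.0179079 = 7.03780 ≈ 7.04 m^2/ha

7.04 m^2/ha


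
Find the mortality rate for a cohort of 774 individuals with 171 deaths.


Mortality rate = 171 / 774 = 0.220930 ≈ 0.2209

0.2209


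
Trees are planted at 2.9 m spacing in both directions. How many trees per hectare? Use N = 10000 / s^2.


N = 10000 / 2.9^2 = 10000 / 8.41 = 1189.06 ≈ 1189 trees/ha

1189 trees/ha


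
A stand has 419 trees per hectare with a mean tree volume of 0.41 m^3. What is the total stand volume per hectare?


V_stand = 419 * 0.41 = 171.79 ≈ 171.8 m^3/ha

171.8 m^3/ha


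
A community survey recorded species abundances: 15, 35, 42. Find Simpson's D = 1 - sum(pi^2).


Total N = 15 + 35 + 42 = 92
Per-species terms:
  p = 15/92 = 0.163043; p^2 = 0.163043^2 = 0.026583
  p = 35/92 = 0.380435; p^2 = 0.380435^2 = 0.144731
  p = 42/92 = 0.456522; p^2 = 0.456522^2 = 0.208412
sum(p^2) = 0.026583 + 0.144731 + 0.208412 = 0.379726
D = 1 - 0.379726 = 0.620274 ≈ 0.6203

0.6203


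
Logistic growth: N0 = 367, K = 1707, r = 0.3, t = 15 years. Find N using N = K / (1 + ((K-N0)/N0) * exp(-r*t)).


(K - N0)/N0 = (1707 - 367)/367 = 1340/367 = 3.65123
r*t = 0.3 * 15 = 4.5; exp(-4.5) = 0.0111090
3.65123 * 0.0111090 = 0.0405615
1 + 0.0405615 = 1.04056
N = 1707 / 1.04056 = 1640.46 ≈ 1640

1640


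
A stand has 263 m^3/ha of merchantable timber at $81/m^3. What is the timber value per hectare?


Value = 263 * 81 = $21303/ha

$21303/ha


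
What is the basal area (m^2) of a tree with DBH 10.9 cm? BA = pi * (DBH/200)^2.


D/200 = 10.9/200 = 0.0545 m
(D/200)^2 = 0.0545^2 = 0.00297025
BA = 3.141593 * 0.00297025 = 0.00933132 ≈ 0.0093 m^2

0.0093 m^2


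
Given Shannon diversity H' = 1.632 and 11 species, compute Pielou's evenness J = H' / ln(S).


ln(11) = 2.39790
J = H' / ln(S) = 1.632 / 2.39790 = 0.680596 ≈ 0.6806

0.6806


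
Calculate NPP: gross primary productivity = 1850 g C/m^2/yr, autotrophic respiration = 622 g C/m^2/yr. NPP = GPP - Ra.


NPP = GPP - Ra = 1850 - 622 = 1228 g C/m^2/yr

1228 g C/m^2/yr


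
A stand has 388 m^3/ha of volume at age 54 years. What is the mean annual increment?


MAI = 388 / 54 = 7.1852 ≈ 7.19 m^3/ha/yr

7.19 m^3/ha/yr


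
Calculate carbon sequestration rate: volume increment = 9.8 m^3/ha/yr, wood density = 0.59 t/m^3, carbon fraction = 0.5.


C = 9.8 * 0.59 * 0.5 = 2.891 ≈ 2.89 t C/ha/yr

2.89 t C/ha/yr


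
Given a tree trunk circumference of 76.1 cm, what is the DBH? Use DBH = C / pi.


DBH = C / pi = 76.1 / 3.141593 = 24.2234 ≈ 24.22 cm

24.22 cm


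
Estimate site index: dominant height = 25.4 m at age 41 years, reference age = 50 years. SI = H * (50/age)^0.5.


50/41 = 1.21951
(1.21951)^0.5 = 1.10431
SI = 25.4 * 1.10431 = 28.0495 ≈ 28.0 m

28.0 m


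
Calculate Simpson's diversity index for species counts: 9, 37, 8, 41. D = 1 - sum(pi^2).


Total N = 9 + 37 + 8 + 41 = 95
Per-species terms:
  p = 9/95 = 0.094737; p^2 = 0.094737^2 = 0.008975
  p = 37/95 = 0.389474; p^2 = 0.389474^2 = 0.151690
  p = 8/95 = 0.084211; p^2 = 0.084211^2 = 0.007091
  p = 41/95 = 0.431579; p^2 = 0.431579^2 = 0.186260
sum(p^2) = 0.008975 + 0.151690 + 0.007091 + 0.186260 = 0.354016
D = 1 - 0.354016 = 0.645984 ≈ 0.6460

0.6460


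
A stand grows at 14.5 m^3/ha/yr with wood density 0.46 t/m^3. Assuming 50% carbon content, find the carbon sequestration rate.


C = 14.5 * 0.46 * 0.5 = 3.335 ≈ 3.34 t C/ha/yr

3.34 t C/ha/yr


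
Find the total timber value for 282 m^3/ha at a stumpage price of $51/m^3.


Value = 282 * 51 = $14382/ha

$14382/ha


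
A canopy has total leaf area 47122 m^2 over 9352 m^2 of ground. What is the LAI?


LAI = 47122 / 9352 = 5.0387 ≈ 5.04

5.04


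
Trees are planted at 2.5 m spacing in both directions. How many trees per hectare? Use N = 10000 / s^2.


N = 10000 / 2.5^2 = 10000 / 6.25 = 1600.00 ≈ 1600 trees/ha

1600 trees/ha


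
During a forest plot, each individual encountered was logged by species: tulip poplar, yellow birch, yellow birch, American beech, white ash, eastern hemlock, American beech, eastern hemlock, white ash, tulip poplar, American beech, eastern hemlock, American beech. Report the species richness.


Total individuals logged = 13
Distinct species (count of individuals): tulip poplar (2), yellow birch (2), American beech (4), white ash (2), eastern hemlock (3)
Species richness = number of distinct species = 5

5


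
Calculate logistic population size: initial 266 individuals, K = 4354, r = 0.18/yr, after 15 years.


(K - N0)/N0 = (4354 - 266)/266 = 4088/266 = 15.3684
r*t = 0.18 * 15 = 2.7; exp(-2.7) = 0.0672055
15.3684 * 0.0672055 = 1.03284
1 + 1.03284 = 2.03284
N = 4354 / 2.03284 = 2141.83 ≈ 2142

2142


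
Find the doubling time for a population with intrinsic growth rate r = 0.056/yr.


td = ln(2) / 0.056 = 0.693147 / 0.056 = 12.3776 ≈ 12.4 years

12.4 years


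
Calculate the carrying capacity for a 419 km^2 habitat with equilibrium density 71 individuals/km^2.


K = 71 * 419 = 29749 individuals

29749 individuals


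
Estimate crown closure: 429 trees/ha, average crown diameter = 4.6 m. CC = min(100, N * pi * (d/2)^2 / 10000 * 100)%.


(d/2)^2 = (4.6/2)^2 = 2.3^2 = 5.29
Crown area = 3.141593 * 5.29 = 16.6190 m^2
N * area / 10000 * 100 = 429 * 16.6190 / 10000 * 100 = 71.2955
CC = min(100, 71.2955) = 71.2955 ≈ 71.3%

71.3%


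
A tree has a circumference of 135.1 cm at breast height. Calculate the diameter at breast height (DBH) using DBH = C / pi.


DBH = C / pi = 135.1 / 3.141593 = 43.0037 ≈ 43.00 cm

43.00 cm


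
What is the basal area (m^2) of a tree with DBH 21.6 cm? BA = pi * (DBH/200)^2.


D/200 = 21.6/200 = 0.108 m
(D/200)^2 = 0.108^2 = 0.011664
BA = 3.141593 * 0.011664 = 0.0366435 ≈ 0.0366 m^2

0.0366 m^2


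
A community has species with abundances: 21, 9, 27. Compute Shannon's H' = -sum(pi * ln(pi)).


Total N = 21 + 9 + 27 = 57
Per-species terms:
  p = 21/57 = 0.368421; ln(p) = -0.998529; p*ln(p) = 0.368421 * (-0.998529) = -0.367879
  p = 9/57 = 0.157895; ln(p) = -1.845825; p*ln(p) = 0.157895 * (-1.845825) = -0.291447
  p = 27/57 = 0.473684; ln(p) = -0.747215; p*ln(p) = 0.473684 * (-0.747215) = -0.353944
sum(p*ln(p)) = (-0.367879) + (-0.291447) + (-0.353944) = -1.013270
H' = -(-1.013270) = 1.013270 ≈ 1.0133

1.0133


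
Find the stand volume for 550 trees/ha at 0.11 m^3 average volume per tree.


V_stand = 550 * 0.11 = 60.5 m^3/ha

60.5 m^3/ha


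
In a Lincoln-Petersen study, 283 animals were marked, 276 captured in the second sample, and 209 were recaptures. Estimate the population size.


N = M * C / R = 283 * 276 / 209 = 78108 / 209 = 373.72 ≈ 374

374 individuals


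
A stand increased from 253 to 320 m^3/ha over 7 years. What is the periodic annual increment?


PAI = (V2 - V1) / period = (320 - 253) / 7 = 67 / 7 = 9.5714 ≈ 9.57 m^3/ha/yr

9.57 m^3/ha/yr


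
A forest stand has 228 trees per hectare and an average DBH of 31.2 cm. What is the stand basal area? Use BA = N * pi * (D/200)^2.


(D/200)^2 = (31.2/200)^2 = 0.156^2 = 0.024336
Individual BA = 3.141593 * 0.024336 = 0.0764538 m^2
Stand BA = 228 * 0.0764538 = 17.4315 ≈ 17.43 m^2/ha

17.43 m^2/ha


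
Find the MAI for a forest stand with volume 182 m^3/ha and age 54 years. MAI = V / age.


MAI = 182 / 54 = 3.3704 ≈ 3.37 m^3/ha/yr

3.37 m^3/ha/yr


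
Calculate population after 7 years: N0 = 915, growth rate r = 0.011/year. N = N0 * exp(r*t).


r*t = 0.011 * 7 = 0.077
exp(0.077) = 1.08004
N = 915 * 1.08004 = 988.237 ≈ 988

988


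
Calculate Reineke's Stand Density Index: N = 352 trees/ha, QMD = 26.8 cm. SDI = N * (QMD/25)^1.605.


QMD/25 = 26.8/25 = 1.072
(1.072)^1.605 = exp(1.605 * ln(1.072)) = exp(1.605 * 0.0695261) = exp(0.111589) = 1.11805
SDI = 352 * 1.11805 = 393.554 ≈ 394

394


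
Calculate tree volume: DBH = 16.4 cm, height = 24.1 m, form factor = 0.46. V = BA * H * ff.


(D/200)^2 = (16.4/200)^2 = 0.082^2 = 0.006724
BA = 3.141593 * 0.006724 = 0.0211241 m^2
V = 0.0211241 * 24.1 * 0.46 = 0.234182 ≈ 0.234 m^3

0.234 m^3


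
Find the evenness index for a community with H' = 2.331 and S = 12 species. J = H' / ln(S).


ln(12) = 2.48491
J = H' / ln(S) = 2.331 / 2.48491 = 0.938062 ≈ 0.9381

0.9381


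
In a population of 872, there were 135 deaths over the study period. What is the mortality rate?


Mortality rate = 135 / 872 = 0.154817 ≈ 0.1548

0.1548


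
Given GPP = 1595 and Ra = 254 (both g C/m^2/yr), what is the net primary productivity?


NPP = GPP - Ra = 1595 - 254 = 1341 g C/m^2/yr

1341 g C/m^2/yr


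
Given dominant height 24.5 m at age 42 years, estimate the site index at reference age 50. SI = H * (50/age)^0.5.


50/42 = 1.19048
(1.19048)^0.5 = 1.09109
SI = 24.5 * 1.09109 = 26.7317 ≈ 26.7 m

26.7 m


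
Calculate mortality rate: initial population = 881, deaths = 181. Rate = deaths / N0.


Mortality rate = 181 / 881 = 0.205448 ≈ 0.2054

0.2054


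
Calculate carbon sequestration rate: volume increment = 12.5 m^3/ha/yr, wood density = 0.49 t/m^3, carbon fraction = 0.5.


C = 12.5 * 0.49 * 0.5 = 3.0625 ≈ 3.06 t C/ha/yr

3.06 t C/ha/yr


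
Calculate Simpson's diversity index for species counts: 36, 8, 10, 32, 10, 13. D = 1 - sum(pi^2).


Total N = 36 + 8 + 10 + 32 + 10 + 13 = 109
Per-species terms:
  p = 36/109 = 0.330275; p^2 = 0.330275^2 = 0.109082
  p = 8/109 = 0.073394; p^2 = 0.073394^2 = 0.005387
  p = 10/109 = 0.091743; p^2 = 0.091743^2 = 0.008417
  p = 32/109 = 0.293578; p^2 = 0.293578^2 = 0.086188
  p = 10/109 = 0.091743; p^2 = 0.091743^2 = 0.008417
  p = 13/109 = 0.119266; p^2 = 0.119266^2 = 0.014224
sum(p^2) = 0.109082 + 0.005387 + 0.008417 + 0.086188 + 0.008417 + 0.014224 = 0.231715
D = 1 - 0.231715 = 0.768285 ≈ 0.7683

0.7683


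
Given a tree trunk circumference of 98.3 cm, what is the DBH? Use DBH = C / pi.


DBH = C / pi = 98.3 / 3.141593 = 31.2899 ≈ 31.29 cm

31.29 cm


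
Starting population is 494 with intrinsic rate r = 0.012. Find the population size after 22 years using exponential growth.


r*t = 0.012 * 22 = 0.264
exp(0.264) = 1.30213
N = 494 * 1.30213 = 643.252 ≈ 643

643


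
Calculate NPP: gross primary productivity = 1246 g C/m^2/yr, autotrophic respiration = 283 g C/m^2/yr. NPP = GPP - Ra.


NPP = GPP - Ra = 1246 - 283 = 963 g C/m^2/yr

963 g C/m^2/yr


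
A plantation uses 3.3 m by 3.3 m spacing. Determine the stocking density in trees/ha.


N = 10000 / 3.3^2 = 10000 / 10.89 = 918.274 ≈ 918 trees/ha

918 trees/ha


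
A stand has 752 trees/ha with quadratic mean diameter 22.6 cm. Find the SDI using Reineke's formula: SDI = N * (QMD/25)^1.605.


QMD/25 = 22.6/25 = 0.904
(0.904)^1.605 = exp(1.605 * ln(0.904)) = exp(1.605 * (-0.100926)) = exp(-0.161986) = 0.850453
SDI = 752 * 0.850453 = 639.541 ≈ 640

640


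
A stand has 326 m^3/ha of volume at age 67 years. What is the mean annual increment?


MAI = 326 / 67 = 4.8657 ≈ 4.87 m^3/ha/yr

4.87 m^3/ha/yr


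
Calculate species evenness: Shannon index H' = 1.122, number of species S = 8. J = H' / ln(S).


ln(8) = 2.07944
J = H' / ln(S) = 1.122 / 2.07944 = 0.539568 ≈ 0.5396

0.5396


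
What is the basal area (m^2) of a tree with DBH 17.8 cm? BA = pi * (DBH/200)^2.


D/200 = 17.8/200 = 0.089 m
(D/200)^2 = 0.089^2 = 0.007921
BA = 3.141593 * 0.007921 = 0.0248846 ≈ 0.0249 m^2

0.0249 m^2


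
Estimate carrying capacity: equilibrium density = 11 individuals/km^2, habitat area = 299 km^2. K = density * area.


K = 11 * 299 = 3289 individuals

3289 individuals


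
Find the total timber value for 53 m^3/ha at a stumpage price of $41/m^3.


Value = 53 * 41 = $2173/ha

$2173/ha


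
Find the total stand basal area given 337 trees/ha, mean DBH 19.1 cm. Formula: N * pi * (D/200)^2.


(D/200)^2 = (19.1/200)^2 = 0.0955^2 = 0.00912025
Individual BA = 3.141593 * 0.00912025 = 0.0286521 m^2
Stand BA = 337 * 0.0286521 = 9.65576 ≈ 9.66 m^2/ha

9.66 m^2/ha


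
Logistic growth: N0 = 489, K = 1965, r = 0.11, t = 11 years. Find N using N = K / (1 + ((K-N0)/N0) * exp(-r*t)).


(K - N0)/N0 = (1965 - 489)/489 = 1476/489 = 3.01840
r*t = 0.11 * 11 = 1.21; exp(-1.21) = 0.298197
3.01840 * 0.298197 = 0.900078
1 + 0.900078 = 1.90008
N = 1965 / 1.90008 = 1034.17 ≈ 1034

1034


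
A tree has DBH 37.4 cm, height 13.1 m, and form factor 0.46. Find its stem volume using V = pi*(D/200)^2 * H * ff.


(D/200)^2 = (37.4/200)^2 = 0.187^2 = 0.034969
BA = 3.141593 * 0.034969 = 0.109858 m^2
V = 0.109858 * 13.1 * 0.46 = 0.662004 ≈ 0.662 m^3

0.662 m^3


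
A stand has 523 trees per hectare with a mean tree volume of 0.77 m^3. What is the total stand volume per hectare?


V_stand = 523 * 0.77 = 402.71 ≈ 402.7 m^3/ha

402.7 m^3/ha


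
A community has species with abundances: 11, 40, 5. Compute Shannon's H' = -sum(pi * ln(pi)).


Total N = 11 + 40 + 5 = 56
Per-species terms:
  p = 11/56 = 0.196429; ln(p) = -1.627454; p*ln(p) = 0.196429 * (-1.627454) = -0.319679
  p = 40/56 = 0.714286; ln(p) = -0.336472; p*ln(p) = 0.714286 * (-0.336472) = -0.240337
  p = 5/56 = 0.089286; ln(p) = -2.415911; p*ln(p) = 0.089286 * (-2.415911) = -0.215707
sum(p*ln(p)) = (-0.319679) + (-0.240337) + (-0.215707) = -0.775723
H' = -(-0.775723) = 0.775723 ≈ 0.7757

0.7757


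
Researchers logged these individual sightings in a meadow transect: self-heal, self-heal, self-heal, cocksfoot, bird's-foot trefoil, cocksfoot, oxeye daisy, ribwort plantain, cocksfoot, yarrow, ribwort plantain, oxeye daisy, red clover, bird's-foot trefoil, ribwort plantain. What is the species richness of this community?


Total individuals logged = 15
Distinct species (count of individuals): self-heal (3), cocksfoot (3), bird's-foot trefoil (2), oxeye daisy (2), ribwort plantain (3), yarrow (1), red clover (1)
Species richness = number of distinct species = 7

7


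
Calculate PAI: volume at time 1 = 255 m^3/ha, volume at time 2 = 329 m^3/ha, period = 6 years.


PAI = (V2 - V1) / period = (329 - 255) / 6 = 74 / 6 = 12.3333 ≈ 12.33 m^3/ha/yr

12.33 m^3/ha/yr


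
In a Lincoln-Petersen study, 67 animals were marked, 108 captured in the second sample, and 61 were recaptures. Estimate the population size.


N = M * C / R = 67 * 108 / 61 = 7236 / 61 = 118.62 ≈ 119

119 individuals


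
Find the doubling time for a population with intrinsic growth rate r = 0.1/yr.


td = ln(2) / 0.1 = 0.693147 / 0.1 = 6.93147 ≈ 6.9 years

6.9 years


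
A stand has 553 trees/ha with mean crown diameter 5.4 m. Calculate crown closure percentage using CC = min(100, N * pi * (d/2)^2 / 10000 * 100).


(d/2)^2 = (5.4/2)^2 = 2.7^2 = 7.29
Crown area = 3.141593 * 7.29 = 22.9022 m^2
N * area / 10000 * 100 = 553 * 22.9022 / 10000 * 100 = 126.649
CC = min(100, 126.649) = 100%

100%


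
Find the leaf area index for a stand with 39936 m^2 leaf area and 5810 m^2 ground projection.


LAI = 39936 / 5810 = 6.8737 ≈ 6.87

6.87


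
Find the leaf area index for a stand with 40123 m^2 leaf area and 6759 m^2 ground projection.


LAI = 40123 / 6759 = 5.9362 ≈ 5.94

5.94


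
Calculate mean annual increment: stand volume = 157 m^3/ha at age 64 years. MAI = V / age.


MAI = 157 / 64 = 2.4531 ≈ 2.45 m^3/ha/yr

2.45 m^3/ha/yr


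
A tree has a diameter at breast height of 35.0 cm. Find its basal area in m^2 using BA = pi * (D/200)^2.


D/200 = 35.0/200 = 0.175 m
(D/200)^2 = 0.175^2 = 0.030625
BA = 3.141593 * 0.030625 = 0.0962113 ≈ 0.0962 m^2

0.0962 m^2


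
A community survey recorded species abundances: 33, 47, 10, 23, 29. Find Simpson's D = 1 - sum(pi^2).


Total N = 33 + 47 + 10 + 23 + 29 = 142
Per-species terms:
  p = 33/142 = 0.232394; p^2 = 0.232394^2 = 0.054007
  p = 47/142 = 0.330986; p^2 = 0.330986^2 = 0.109552
  p = 10/142 = 0.070423; p^2 = 0.070423^2 = 0.004959
  p = 23/142 = 0.161972; p^2 = 0.161972^2 = 0.026235
  p = 29/142 = 0.204225; p^2 = 0.204225^2 = 0.041708
sum(p^2) = 0.054007 + 0.109552 + 0.004959 + 0.026235 + 0.041708 = 0.236461
D = 1 - 0.236461 = 0.763539 ≈ 0.7635

0.7635


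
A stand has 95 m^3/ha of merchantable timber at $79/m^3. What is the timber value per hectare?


Value = 95 * 79 = $7505/ha

$7505/ha


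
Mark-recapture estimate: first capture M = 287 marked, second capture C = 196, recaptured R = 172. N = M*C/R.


N = M * C / R = 287 * 196 / 172 = 56252 / 172 = 327.05 ≈ 327

327 individuals


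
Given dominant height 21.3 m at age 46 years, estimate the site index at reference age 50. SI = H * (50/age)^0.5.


50/46 = 1.08696
(1.08696)^0.5 = 1.04257
SI = 21.3 * 1.04257 = 22.2067 ≈ 22.2 m

22.2 m


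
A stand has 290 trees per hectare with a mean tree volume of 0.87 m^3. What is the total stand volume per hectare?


V_stand = 290 * 0.87 = 252.3 m^3/ha

252.3 m^3/ha


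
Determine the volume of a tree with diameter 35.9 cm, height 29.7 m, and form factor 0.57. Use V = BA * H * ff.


(D/200)^2 = (35.9/200)^2 = 0.1795^2 = 0.03222025
BA = 3.141593 * 0.03222025 = 0.101223 m^2
V = 0.101223 * 29.7 * 0.57 = 1.71360 ≈ 1.714 m^3

1.714 m^3


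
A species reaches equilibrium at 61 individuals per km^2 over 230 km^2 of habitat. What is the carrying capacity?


K = 61 * 230 = 14030 individuals

14030 individuals


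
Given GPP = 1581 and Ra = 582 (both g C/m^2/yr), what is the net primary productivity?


NPP = GPP - Ra = 1581 - 582 = 999 g C/m^2/yr

999 g C/m^2/yr


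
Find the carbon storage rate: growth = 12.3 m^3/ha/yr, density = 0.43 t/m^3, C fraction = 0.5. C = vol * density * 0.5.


C = 12.3 * 0.43 * 0.5 = 2.6445 ≈ 2.64 t C/ha/yr

2.64 t C/ha/yr


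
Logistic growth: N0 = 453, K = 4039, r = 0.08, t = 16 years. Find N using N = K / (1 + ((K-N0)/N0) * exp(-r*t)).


(K - N0)/N0 = (4039 - 453)/453 = 3586/453 = 7.91611
r*t = 0.08 * 16 = 1.28; exp(-1.28) = 0.278037
7.91611 * 0.278037 = 2.20097
1 + 2.20097 = 3.20097
N = 4039 / 3.20097 = 1261.81 ≈ 1262

1262


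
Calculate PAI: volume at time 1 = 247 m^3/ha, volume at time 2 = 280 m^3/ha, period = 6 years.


PAI = (V2 - V1) / period = (280 - 247) / 6 = 33 / 6 = 5.50 m^3/ha/yr

5.50 m^3/ha/yr


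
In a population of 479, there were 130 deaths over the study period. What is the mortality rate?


Mortality rate = 130 / 479 = 0.271399 ≈ 0.2714

0.2714


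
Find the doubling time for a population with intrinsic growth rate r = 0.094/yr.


td = ln(2) / 0.094 = 0.693147 / 0.094 = 7.37390 ≈ 7.4 years

7.4 years


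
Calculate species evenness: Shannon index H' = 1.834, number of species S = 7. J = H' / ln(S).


ln(7) = 1.94591
J = H' / ln(S) = 1.834 / 1.94591 = 0.942490 ≈ 0.9425

0.9425


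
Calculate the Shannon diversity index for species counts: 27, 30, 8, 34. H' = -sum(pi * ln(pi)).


Total N = 27 + 30 + 8 + 34 = 99
Per-species terms:
  p = 27/99 = 0.272727; ln(p) = -1.299284; p*ln(p) = 0.272727 * (-1.299284) = -0.354350
  p = 30/99 = 0.303030; ln(p) = -1.193923; p*ln(p) = 0.303030 * (-1.193923) = -0.361794
  p = 8/99 = 0.080808; ln(p) = -2.515679; p*ln(p) = 0.080808 * (-2.515679) = -0.203287
  p = 34/99 = 0.343434; ln(p) = -1.068760; p*ln(p) = 0.343434 * (-1.068760) = -0.367049
sum(p*ln(p)) = (-0.354350) + (-0.361794) + (-0.203287) + (-0.367049) = -1.286480
H' = -(-1.286480) = 1.286480 ≈ 1.2865

1.2865


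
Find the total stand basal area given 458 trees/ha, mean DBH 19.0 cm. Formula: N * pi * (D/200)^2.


(D/200)^2 = (19.0/200)^2 = 0.095^2 = 0.009025
Individual BA = 3.141593 * 0.009025 = 0.0283529 m^2
Stand BA = 458 * 0.0283529 = 12.9856 ≈ 12.99 m^2/ha

12.99 m^2/ha


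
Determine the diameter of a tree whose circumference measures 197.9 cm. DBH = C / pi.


DBH = C / pi = 197.9 / 3.141593 = 62.9935 ≈ 62.99 cm

62.99 cm


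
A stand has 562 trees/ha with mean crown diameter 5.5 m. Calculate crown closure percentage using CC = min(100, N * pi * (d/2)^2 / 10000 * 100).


(d/2)^2 = (5.5/2)^2 = 2.75^2 = 7.5625
Crown area = 3.141593 * 7.5625 = 23.7583 m^2
N * area / 10000 * 100 = 562 * 23.7583 / 10000 * 100 = 133.522
CC = min(100, 133.522) = 100%

100%


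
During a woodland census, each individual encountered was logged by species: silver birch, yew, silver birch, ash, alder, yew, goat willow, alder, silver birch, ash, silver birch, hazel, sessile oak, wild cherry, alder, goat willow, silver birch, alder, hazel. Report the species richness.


Total individuals logged = 19
Distinct species (count of individuals): silver birch (5), yew (2), ash (2), alder (4), goat willow (2), hazel (2), sessile oak (1), wild cherry (1)
Species richness = number of distinct species = 8

8


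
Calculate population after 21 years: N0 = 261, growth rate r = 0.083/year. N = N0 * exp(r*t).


r*t = 0.083 * 21 = 1.743
exp(1.743) = 5.71446
N = 261 * 5.71446 = 1491.47 ≈ 1491

1491


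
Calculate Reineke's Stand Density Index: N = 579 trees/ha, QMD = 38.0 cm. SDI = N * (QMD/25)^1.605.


QMD/25 = 38.0/25 = 1.52
(1.52)^1.605 = exp(1.605 * ln(1.52)) = exp(1.605 * 0.418710) = exp(0.672030) = 1.95821
SDI = 579 * 1.95821 = 1133.80 ≈ 1134

1134


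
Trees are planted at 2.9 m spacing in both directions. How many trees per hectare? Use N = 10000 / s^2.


N = 10000 / 2.9^2 = 10000 / 8.41 = 1189.06 ≈ 1189 trees/ha

1189 trees/ha


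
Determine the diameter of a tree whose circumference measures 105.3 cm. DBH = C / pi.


DBH = C / pi = 105.3 / 3.141593 = 33.5180 ≈ 33.52 cm

33.52 cm


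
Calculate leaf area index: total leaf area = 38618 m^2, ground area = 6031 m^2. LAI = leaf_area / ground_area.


LAI = 38618 / 6031 = 6.4032 ≈ 6.40

6.40


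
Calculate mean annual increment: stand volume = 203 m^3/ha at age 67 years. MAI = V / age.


MAI = 203 / 67 = 3.0299 ≈ 3.03 m^3/ha/yr

3.03 m^3/ha/yr


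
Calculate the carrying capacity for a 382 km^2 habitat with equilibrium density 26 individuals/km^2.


K = 26 * 382 = 9932 individuals

9932 individuals


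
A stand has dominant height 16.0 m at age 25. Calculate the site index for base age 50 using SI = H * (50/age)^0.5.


50/25 = 2.00000
(2.00000)^0.5 = 1.41421
SI = 16.0 * 1.41421 = 22.6274 ≈ 22.6 m

22.6 m


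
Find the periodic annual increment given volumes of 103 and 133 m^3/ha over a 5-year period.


PAI = (V2 - V1) / period = (133 - 103) / 5 = 30 / 5 = 6.00 m^3/ha/yr

6.00 m^3/ha/yr


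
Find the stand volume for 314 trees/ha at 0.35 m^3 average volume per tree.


V_stand = 314 * 0.35 = 109.9 m^3/ha

109.9 m^3/ha


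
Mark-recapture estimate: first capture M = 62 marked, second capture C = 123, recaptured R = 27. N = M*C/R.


N = M * C / R = 62 * 123 / 27 = 7626 / 27 = 282.44 ≈ 282

282 individuals


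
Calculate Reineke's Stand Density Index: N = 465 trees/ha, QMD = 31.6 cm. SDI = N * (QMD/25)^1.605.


QMD/25 = 31.6/25 = 1.264
(1.264)^1.605 = exp(1.605 * ln(1.264)) = exp(1.605 * 0.234281) = exp(0.376021) = 1.45648
SDI = 465 * 1.45648 = 677.263 ≈ 677

677


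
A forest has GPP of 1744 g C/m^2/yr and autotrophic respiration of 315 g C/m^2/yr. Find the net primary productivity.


NPP = GPP - Ra = 1744 - 315 = 1429 g C/m^2/yr

1429 g C/m^2/yr


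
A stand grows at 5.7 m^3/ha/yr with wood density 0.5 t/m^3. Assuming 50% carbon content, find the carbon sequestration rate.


C = 5.7 * 0.5 * 0.5 = 1.425 ≈ 1.43 t C/ha/yr

1.43 t C/ha/yr


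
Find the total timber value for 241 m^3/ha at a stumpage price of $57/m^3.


Value = 241 * 57 = $13737/ha

$13737/ha


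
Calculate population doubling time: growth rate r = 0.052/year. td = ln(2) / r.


td = ln(2) / 0.052 = 0.693147 / 0.052 = 13.3298 ≈ 13.3 years

13.3 years


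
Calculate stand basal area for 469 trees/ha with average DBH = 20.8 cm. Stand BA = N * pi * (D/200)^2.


(D/200)^2 = (20.8/200)^2 = 0.104^2 = 0.010816
Individual BA = 3.141593 * 0.010816 = 0.0339795 m^2
Stand BA = 469 * 0.0339795 = 15.9364 ≈ 15.94 m^2/ha

15.94 m^2/ha


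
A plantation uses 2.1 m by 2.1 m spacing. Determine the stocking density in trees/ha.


N = 10000 / 2.1^2 = 10000 / 4.41 = 2267.57 ≈ 2268 trees/ha

2268 trees/ha


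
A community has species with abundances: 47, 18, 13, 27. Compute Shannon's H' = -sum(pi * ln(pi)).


Total N = 47 + 18 + 13 + 27 = 105
Per-species terms:
  p = 47/105 = 0.447619; ln(p) = -0.803813; p*ln(p) = 0.447619 * (-0.803813) = -0.359802
  p = 18/105 = 0.171429; ln(p) = -1.763586; p*ln(p) = 0.171429 * (-1.763586) = -0.302330
  p = 13/105 = 0.123810; ln(p) = -2.089007; p*ln(p) = 0.123810 * (-2.089007) = -0.258640
  p = 27/105 = 0.257143; ln(p) = -1.358123; p*ln(p) = 0.257143 * (-1.358123) = -0.349232
sum(p*ln(p)) = (-0.359802) + (-0.302330) + (-0.258640) + (-0.349232) = -1.270004
H' = -(-1.270004) = 1.270004 ≈ 1.2700

1.2700


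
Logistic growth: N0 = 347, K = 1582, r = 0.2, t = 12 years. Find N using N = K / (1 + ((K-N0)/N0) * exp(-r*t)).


(K - N0)/N0 = (1582 - 347)/347 = 1235/347 = 3.55908
r*t = 0.2 * 12 = 2.4; exp(-2.4) = 0.0907180
3.55908 * 0.0907180 = 0.322873
1 + 0.322873 = 1.32287
N = 1582 / 1.32287 = 1195.88 ≈ 1196

1196


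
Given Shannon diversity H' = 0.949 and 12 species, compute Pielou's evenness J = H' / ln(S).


ln(12) = 2.48491
J = H' / ln(S) = 0.949 / 2.48491 = 0.381905 ≈ 0.3819

0.3819


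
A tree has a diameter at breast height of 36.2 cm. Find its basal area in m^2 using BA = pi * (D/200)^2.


D/200 = 36.2/200 = 0.181 m
(D/200)^2 = 0.181^2 = 0.032761
BA = 3.141593 * 0.032761 = 0.102922 ≈ 0.1029 m^2

0.1029 m^2


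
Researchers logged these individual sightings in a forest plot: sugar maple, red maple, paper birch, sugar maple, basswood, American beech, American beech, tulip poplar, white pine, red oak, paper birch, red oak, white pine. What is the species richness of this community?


Total individuals logged = 13
Distinct species (count of individuals): sugar maple (2), red maple (1), paper birch (2), basswood (1), American beech (2), tulip poplar (1), white pine (2), red oak (2)
Species richness = number of distinct species = 8

8


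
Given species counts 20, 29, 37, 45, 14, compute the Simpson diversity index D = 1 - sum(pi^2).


Total N = 20 + 29 + 37 + 45 + 14 = 145
Per-species terms:
  p = 20/145 = 0.137931; p^2 = 0.137931^2 = 0.019025
  p = 29/145 = 0.200000; p^2 = 0.200000^2 = 0.040000
  p = 37/145 = 0.255172; p^2 = 0.255172^2 = 0.065113
  p = 45/145 = 0.310345; p^2 = 0.310345^2 = 0.096314
  p = 14/145 = 0.096552; p^2 = 0.096552^2 = 0.009322
sum(p^2) = 0.019025 + 0.040000 + 0.065113 + 0.096314 + 0.009322 = 0.229774
D = 1 - 0.229774 = 0.770226 ≈ 0.7702

0.7702


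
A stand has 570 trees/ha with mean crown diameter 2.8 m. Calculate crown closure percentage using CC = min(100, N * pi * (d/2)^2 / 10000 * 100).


(d/2)^2 = (2.8/2)^2 = 1.4^2 = 1.96
Crown area = 3.141593 * 1.96 = 6.15752 m^2
N * area / 10000 * 100 = 570 * 6.15752 / 10000 * 100 = 35.0979
CC = min(100, 35.0979) = 35.0979 ≈ 35.1%

35.1%


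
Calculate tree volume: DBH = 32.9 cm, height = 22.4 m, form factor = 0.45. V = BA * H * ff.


(D/200)^2 = (32.9/200)^2 = 0.1645^2 = 0.02706025
BA = 3.141593 * 0.02706025 = 0.0850123 m^2
V = 0.0850123 * 22.4 * 0.45 = 0.856924 ≈ 0.857 m^3

0.857 m^3


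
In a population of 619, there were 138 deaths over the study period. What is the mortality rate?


Mortality rate = 138 / 619 = 0.222940 ≈ 0.2229

0.2229


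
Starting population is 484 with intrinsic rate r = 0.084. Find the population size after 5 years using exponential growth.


r*t = 0.084 * 5 = 0.42
exp(0.42) = 1.52196
N = 484 * 1.52196 = 736.629 ≈ 737

737


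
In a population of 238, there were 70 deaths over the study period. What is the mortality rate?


Mortality rate = 70 / 238 = 0.294118 ≈ 0.2941

0.2941


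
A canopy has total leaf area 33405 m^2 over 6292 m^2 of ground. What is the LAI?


LAI = 33405 / 6292 = 5.3091 ≈ 5.31

5.31


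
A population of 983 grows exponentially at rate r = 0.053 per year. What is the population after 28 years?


r*t = 0.053 * 28 = 1.484
exp(1.484) = 4.41055
N = 983 * 4.41055 = 4335.57 ≈ 4336

4336


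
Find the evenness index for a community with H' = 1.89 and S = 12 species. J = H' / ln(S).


ln(12) = 2.48491
J = H' / ln(S) = 1.89 / 2.48491 = 0.760591 ≈ 0.7606

0.7606


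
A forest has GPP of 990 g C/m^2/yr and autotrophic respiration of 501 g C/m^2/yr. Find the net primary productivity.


NPP = GPP - Ra = 990 - 501 = 489 g C/m^2/yr

489 g C/m^2/yr


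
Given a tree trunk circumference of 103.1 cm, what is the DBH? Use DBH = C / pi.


DBH = C / pi = 103.1 / 3.141593 = 32.8177 ≈ 32.82 cm

32.82 cm


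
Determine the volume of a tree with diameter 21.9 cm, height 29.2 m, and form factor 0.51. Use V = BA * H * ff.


(D/200)^2 = (21.9/200)^2 = 0.1095^2 = 0.01199025
BA = 3.141593 * 0.01199025 = 0.0376685 m^2
V = 0.0376685 * 29.2 * 0.51 = 0.560959 ≈ 0.561 m^3

0.561 m^3


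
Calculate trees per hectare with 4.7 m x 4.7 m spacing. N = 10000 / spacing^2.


N = 10000 / 4.7^2 = 10000 / 22.09 = 452.694 ≈ 453 trees/ha

453 trees/ha


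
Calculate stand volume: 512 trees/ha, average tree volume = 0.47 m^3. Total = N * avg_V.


V_stand = 512 * 0.47 = 240.64 ≈ 240.6 m^3/ha

240.6 m^3/ha


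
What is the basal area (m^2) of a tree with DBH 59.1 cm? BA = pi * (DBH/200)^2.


D/200 = 59.1/200 = 0.2955 m
(D/200)^2 = 0.2955^2 = 0.08732025
BA = 3.141593 * 0.08732025 = 0.274325 ≈ 0.2743 m^2

0.2743 m^2


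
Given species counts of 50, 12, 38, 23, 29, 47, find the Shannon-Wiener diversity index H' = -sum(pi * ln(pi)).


Total N = 50 + 12 + 38 + 23 + 29 + 47 = 199
Per-species terms:
  p = 50/199 = 0.251256; ln(p) = -1.381283; p*ln(p) = 0.251256 * (-1.381283) = -0.347056
  p = 12/199 = 0.060302; ln(p) = -2.808390; p*ln(p) = 0.060302 * (-2.808390) = -0.169352
  p = 38/199 = 0.190955; ln(p) = -1.655717; p*ln(p) = 0.190955 * (-1.655717) = -0.316167
  p = 23/199 = 0.115578; ln(p) = -2.157810; p*ln(p) = 0.115578 * (-2.157810) = -0.249395
  p = 29/199 = 0.145729; ln(p) = -1.926007; p*ln(p) = 0.145729 * (-1.926007) = -0.280675
  p = 47/199 = 0.236181; ln(p) = -1.443157; p*ln(p) = 0.236181 * (-1.443157) = -0.340846
sum(p*ln(p)) = (-0.347056) + (-0.169352) + (-0.316167) + (-0.249395) + (-0.280675) + (-0.340846) = -1.703491
H' = -(-1.703491) = 1.703491 ≈ 1.7035

1.7035


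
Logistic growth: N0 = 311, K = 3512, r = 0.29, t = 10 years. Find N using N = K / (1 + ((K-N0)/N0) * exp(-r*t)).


(K - N0)/N0 = (3512 - 311)/311 = 3201/311 = 10.2926
r*t = 0.29 * 10 = 2.9; exp(-2.9) = 0.0550232
10.2926 * 0.0550232 = 0.566332
1 + 0.566332 = 1.56633
N = 3512 / 1.56633 = 2242.18 ≈ 2242

2242


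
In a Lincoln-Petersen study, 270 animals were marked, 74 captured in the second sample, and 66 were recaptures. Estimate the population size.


N = M * C / R = 270 * 74 / 66 = 19980 / 66 = 302.73 ≈ 303

303 individuals


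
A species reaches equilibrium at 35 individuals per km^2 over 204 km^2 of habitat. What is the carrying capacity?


K = 35 * 204 = 7140 individuals

7140 individuals


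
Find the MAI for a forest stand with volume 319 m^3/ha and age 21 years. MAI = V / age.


MAI = 319 / 21 = 15.1905 ≈ 15.19 m^3/ha/yr

15.19 m^3/ha/yr


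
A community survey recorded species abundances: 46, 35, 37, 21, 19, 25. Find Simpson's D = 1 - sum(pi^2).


Total N = 46 + 35 + 37 + 21 + 19 + 25 = 183
Per-species terms:
  p = 46/183 = 0.251366; p^2 = 0.251366^2 = 0.063185
  p = 35/183 = 0.191257; p^2 = 0.191257^2 = 0.036579
  p = 37/183 = 0.202186; p^2 = 0.202186^2 = 0.040879
  p = 21/183 = 0.114754; p^2 = 0.114754^2 = 0.013168
  p = 19/183 = 0.103825; p^2 = 0.103825^2 = 0.010780
  p = 25/183 = 0.136612; p^2 = 0.136612^2 = 0.018663
sum(p^2) = 0.063185 + 0.036579 + 0.040879 + 0.013168 + 0.010780 + 0.018663 = 0.183254
D = 1 - 0.183254 = 0.816746 ≈ 0.8167

0.8167


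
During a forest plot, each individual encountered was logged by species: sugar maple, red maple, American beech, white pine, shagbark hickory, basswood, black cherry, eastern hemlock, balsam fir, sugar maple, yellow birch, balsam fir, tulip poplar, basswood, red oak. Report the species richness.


Total individuals logged = 15
Distinct species (count of individuals): sugar maple (2), red maple (1), American beech (1), white pine (1), shagbark hickory (1), basswood (2), black cherry (1), eastern hemlock (1), balsam fir (2), yellow birch (1), tulip poplar (1), red oak (1)
Species richness = number of distinct species = 12

12


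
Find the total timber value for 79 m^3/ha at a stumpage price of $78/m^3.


Value = 79 * 78 = $6162/ha

$6162/ha


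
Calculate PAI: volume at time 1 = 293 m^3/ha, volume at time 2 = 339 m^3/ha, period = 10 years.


PAI = (V2 - V1) / period = (339 - 293) / 10 = 46 / 10 = 4.60 m^3/ha/yr

4.60 m^3/ha/yr


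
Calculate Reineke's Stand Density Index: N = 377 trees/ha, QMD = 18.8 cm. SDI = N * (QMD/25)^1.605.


QMD/25 = 18.8/25 = 0.752
(0.752)^1.605 = exp(1.605 * ln(0.752)) = exp(1.605 * (-0.285019)) = exp(-0.457455) = 0.632892
SDI = 377 * 0.632892 = 238.600 ≈ 239

239


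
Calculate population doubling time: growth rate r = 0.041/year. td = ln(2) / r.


td = ln(2) / 0.041 = 0.693147 / 0.041 = 16.9060 ≈ 16.9 years

16.9 years


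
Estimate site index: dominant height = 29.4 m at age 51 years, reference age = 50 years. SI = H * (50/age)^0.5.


50/51 = 0.980392
(0.980392)^0.5 = 0.990147
SI = 29.4 * 0.990147 = 29.1103 ≈ 29.1 m

29.1 m


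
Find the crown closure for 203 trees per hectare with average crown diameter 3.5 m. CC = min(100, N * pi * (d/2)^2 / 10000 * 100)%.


(d/2)^2 = (3.5/2)^2 = 1.75^2 = 3.0625
Crown area = 3.141593 * 3.0625 = 9.62113 m^2
N * area / 10000 * 100 = 203 * 9.62113 / 10000 * 100 = 19.5309
CC = min(100, 19.5309) = 19.5309 ≈ 19.5%

19.5%


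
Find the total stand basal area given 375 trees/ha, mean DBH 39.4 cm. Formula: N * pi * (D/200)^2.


(D/200)^2 = (39.4/200)^2 = 0.197^2 = 0.038809
Individual BA = 3.141593 * 0.038809 = 0.121922 m^2
Stand BA = 375 * 0.121922 = 45.7208 ≈ 45.72 m^2/ha

45.72 m^2/ha


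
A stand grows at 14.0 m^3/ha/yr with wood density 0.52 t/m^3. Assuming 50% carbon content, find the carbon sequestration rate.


C = 14.0 * 0.52 * 0.5 = 3.64 t C/ha/yr

3.64 t C/ha/yr


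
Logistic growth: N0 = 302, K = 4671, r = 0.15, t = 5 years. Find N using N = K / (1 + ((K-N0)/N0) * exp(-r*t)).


(K - N0)/N0 = (4671 - 302)/302 = 4369/302 = 14.4669
r*t = 0.15 * 5 = 0.75; exp(-0.75) = 0.472367
14.4669 * 0.472367 = 6.83369
1 + 6.83369 = 7.83369
N = 4671 / 7.83369 = 596.271 ≈ 596

596


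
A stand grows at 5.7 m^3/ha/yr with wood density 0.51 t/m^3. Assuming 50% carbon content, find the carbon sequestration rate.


C = 5.7 * 0.51 * 0.5 = 1.4535 ≈ 1.45 t C/ha/yr

1.45 t C/ha/yr


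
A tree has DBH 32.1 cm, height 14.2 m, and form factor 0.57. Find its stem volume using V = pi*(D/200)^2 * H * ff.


(D/200)^2 = (32.1/200)^2 = 0.1605^2 = 0.02576025
BA = 3.141593 * 0.02576025 = 0.0809282 m^2
V = 0.0809282 * 14.2 * 0.57 = 0.655033 ≈ 0.655 m^3

0.655 m^3


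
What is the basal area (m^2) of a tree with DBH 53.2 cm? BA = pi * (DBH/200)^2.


D/200 = 53.2/200 = 0.266 m
(D/200)^2 = 0.266^2 = 0.070756
BA = 3.141593 * 0.070756 = 0.222287 ≈ 0.2223 m^2

0.2223 m^2


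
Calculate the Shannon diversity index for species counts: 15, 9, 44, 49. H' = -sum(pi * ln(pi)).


Total N = 15 + 9 + 44 + 49 = 117
Per-species terms:
  p = 15/117 = 0.128205; ln(p) = -2.054125; p*ln(p) = 0.128205 * (-2.054125) = -0.263349
  p = 9/117 = 0.076923; ln(p) = -2.564950; p*ln(p) = 0.076923 * (-2.564950) = -0.197304
  p = 44/117 = 0.376068; ln(p) = -0.977985; p*ln(p) = 0.376068 * (-0.977985) = -0.367789
  p = 49/117 = 0.418803; ln(p) = -0.870355; p*ln(p) = 0.418803 * (-0.870355) = -0.364507
sum(p*ln(p)) = (-0.263349) + (-0.197304) + (-0.367789) + (-0.364507) = -1.192949
H' = -(-1.192949) = 1.192949 ≈ 1.1929

1.1929
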